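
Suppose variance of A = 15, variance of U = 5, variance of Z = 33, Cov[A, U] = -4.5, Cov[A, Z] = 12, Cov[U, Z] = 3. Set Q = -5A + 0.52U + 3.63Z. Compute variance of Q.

variance of Q = a²·variance of A + b²·variance of U + c²·variance of Z + 2ab·Cov[A, U] + 2ac·Cov[A, Z] + 2bc·Cov[U, Z], with a = -5, b = 0.52, c = 3.63.
= 375 + 1.352 + 434.8377 + 23.4 + (-435.6) + 11.3256
= 410.3153.

variance of Q = 410.3153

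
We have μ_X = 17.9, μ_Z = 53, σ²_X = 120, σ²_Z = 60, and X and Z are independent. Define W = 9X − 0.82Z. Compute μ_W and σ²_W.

μ_W = 9·μ_X + (-0.82)·μ_Z = 9·17.9 + (-0.82)·53 = 117.64.
σ²_W = a²·σ²_X + b²·σ²_Z + 2ab·Cov(X, Z) with a = 9, b = -0.82.
Independence gives Cov(X, Z) = 0.
= 9²·120 + (-0.82)²·60 + 2·9·(-0.82)·0
= 9720 + 40.344 + 0 = 9760.344.

μ_W = 117.64, σ²_W = 9760.344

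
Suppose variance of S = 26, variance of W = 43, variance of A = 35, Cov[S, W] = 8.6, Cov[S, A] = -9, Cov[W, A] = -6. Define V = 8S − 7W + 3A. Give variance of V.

variance of V = a²·variance of S + b²·variance of W + c²·variance of A + 2ab·Cov[S, W] + 2ac·Cov[S, A] + 2bc·Cov[W, A], with a = 8, b = -7, c = 3.
= 1664 + 2107 + 315 + (-963.2) + (-432) + 252
= 2942.8.

variance of V = 2942.8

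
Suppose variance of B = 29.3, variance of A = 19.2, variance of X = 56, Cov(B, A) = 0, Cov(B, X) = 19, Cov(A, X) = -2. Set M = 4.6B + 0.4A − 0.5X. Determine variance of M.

variance of M = 550.46

variance of M = a²·variance of B + b²·variance of A + c²·variance of X + 2ab·Cov(B, A) + 2ac·Cov(B, X) + 2bc·Cov(A, X), with a = 4.6, b = 0.4, c = -0.5.
= 619.988 + 3.072 + 14 + 0 + (-87.4) + 0.8
= 550.46.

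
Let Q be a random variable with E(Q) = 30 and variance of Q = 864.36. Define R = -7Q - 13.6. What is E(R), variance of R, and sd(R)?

R = -7Q - 13.6 is linear with a = -7, b = -13.6.
E(R) = a·E(Q) + b = (-7)·30 + (-13.6) = -223.6.
variance of R = a²·variance of Q = (-7)²·864.36 = 42353.64 (the additive constant -13.6 does not affect variance).
sd(Q) = √864.36 = 29.4.
sd(R) = |a|·sd(Q) = |-7|·29.4 = 205.8.

E(R) = -223.6, variance of R = 42353.64, sd(R) = 205.8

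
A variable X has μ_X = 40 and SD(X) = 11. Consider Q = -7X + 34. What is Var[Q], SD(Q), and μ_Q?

Q = -7X + 34 is linear with a = -7, b = 34.
Var[X] = 11² = 121.
Var[Q] = a²·Var[X] = (-7)²·121 = 5929 (the additive constant 34 does not affect variance).
SD(Q) = |a|·SD(X) = |-7|·11 = 77.
μ_Q = a·μ_X + b = (-7)·40 + 34 = -246.

Var[Q] = 5929, SD(Q) = 77, μ_Q = -246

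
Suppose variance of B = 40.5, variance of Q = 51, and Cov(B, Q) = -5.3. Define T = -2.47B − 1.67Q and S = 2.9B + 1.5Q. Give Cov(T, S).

By bilinearity, Cov(T, S) = ac·variance of B + bd·variance of Q + (ad+bc)·Cov(B, Q), with a=-2.47, b=-1.67, c=2.9, d=1.5.
ac·variance of B = (-2.47)·2.9·40.5 = -290.1015
bd·variance of Q = (-1.67)·1.5·51 = -127.755
(ad+bc)·Cov(B, Q) = (-8.548)·(-5.3) = 45.3044
Cov(T, S) = -290.1015 + (-127.755) + 45.3044 = -372.5521.

Cov(T, S) = -372.5521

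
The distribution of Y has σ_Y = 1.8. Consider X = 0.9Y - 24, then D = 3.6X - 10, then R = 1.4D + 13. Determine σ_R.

σ_R = 8.1648

σ_X = |0.9|·1.8 = 1.62.
σ_D = |3.6|·1.62 = 5.832.
σ_R = |1.4|·5.832 = 8.1648.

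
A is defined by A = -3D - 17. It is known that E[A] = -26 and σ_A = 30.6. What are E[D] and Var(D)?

E[D] = 3, Var(D) = 104.04

From A = -3D - 17: E[A] = a·E[D] + b, so E[D] = (E[A] − b)/a = (-26 − (-17))/(-3) = 3.
Var(A) = 30.6² = 936.36.
Var(A) = a²·Var(D), so Var(D) = 936.36/(-3)² = 104.04.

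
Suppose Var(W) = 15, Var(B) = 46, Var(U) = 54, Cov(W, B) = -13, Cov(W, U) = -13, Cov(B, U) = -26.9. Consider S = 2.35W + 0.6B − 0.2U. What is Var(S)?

Var(S) = a²·Var(W) + b²·Var(B) + c²·Var(U) + 2ab·Cov(W, B) + 2ac·Cov(W, U) + 2bc·Cov(B, U), with a = 2.35, b = 0.6, c = -0.2.
= 82.8375 + 16.56 + 2.16 + (-36.66) + 12.22 + 6.456
= 83.5735.

Var(S) = 83.5735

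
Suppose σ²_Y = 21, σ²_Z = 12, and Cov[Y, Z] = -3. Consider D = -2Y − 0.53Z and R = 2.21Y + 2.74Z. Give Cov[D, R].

Cov[D, R] = -90.2925

By bilinearity, Cov[D, R] = ac·σ²_Y + bd·σ²_Z + (ad+bc)·Cov[Y, Z], with a=-2, b=-0.53, c=2.21, d=2.74.
ac·σ²_Y = (-2)·2.21·21 = -92.82
bd·σ²_Z = (-0.53)·2.74·12 = -17.4264
(ad+bc)·Cov[Y, Z] = (-6.6513)·(-3) = 19.9539
Cov[D, R] = -92.82 + (-17.4264) + 19.9539 = -90.2925.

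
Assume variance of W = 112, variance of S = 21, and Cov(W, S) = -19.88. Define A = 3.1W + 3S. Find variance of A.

variance of A = 895.552

variance of A = a²·variance of W + b²·variance of S + 2ab·Cov(W, S) with a = 3.1, b = 3.
= 3.1²·112 + 3²·21 + 2·3.1·3·(-19.88)
= 1076.32 + 189 + (-369.768) = 895.552.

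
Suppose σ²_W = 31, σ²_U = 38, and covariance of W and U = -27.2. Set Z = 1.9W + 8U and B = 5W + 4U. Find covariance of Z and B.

By bilinearity, covariance of Z and B = ac·σ²_W + bd·σ²_U + (ad+bc)·covariance of W and U, with a=1.9, b=8, c=5, d=4.
ac·σ²_W = 1.9·5·31 = 294.5
bd·σ²_U = 8·4·38 = 1216
(ad+bc)·covariance of W and U = (47.6)·(-27.2) = -1294.72
covariance of Z and B = 294.5 + 1216 + (-1294.72) = 215.78.

covariance of Z and B = 215.78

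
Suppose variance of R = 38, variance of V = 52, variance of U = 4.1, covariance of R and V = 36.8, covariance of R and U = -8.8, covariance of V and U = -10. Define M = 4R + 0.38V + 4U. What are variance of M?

variance of M = 480.9808

variance of M = a²·variance of R + b²·variance of V + c²·variance of U + 2ab·covariance of R and V + 2ac·covariance of R and U + 2bc·covariance of V and U, with a = 4, b = 0.38, c = 4.
= 608 + 7.5088 + 65.6 + 111.872 + (-281.6) + (-30.4)
= 480.9808.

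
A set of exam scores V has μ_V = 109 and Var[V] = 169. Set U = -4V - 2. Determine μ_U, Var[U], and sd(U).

μ_U = -438, Var[U] = 2704, sd(U) = 52

U = -4V - 2 is linear with a = -4, b = -2.
μ_U = a·μ_V + b = (-4)·109 + (-2) = -438.
Var[U] = a²·Var[V] = (-4)²·169 = 2704 (the additive constant -2 does not affect variance).
sd(V) = √169 = 13.
sd(U) = |a|·sd(V) = |-4|·13 = 52.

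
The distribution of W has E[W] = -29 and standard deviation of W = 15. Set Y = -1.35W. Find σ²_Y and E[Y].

Y = -1.35W is linear with a = -1.35, b = 0.
σ²_W = 15² = 225.
σ²_Y = a²·σ²_W = (-1.35)²·225 = 410.0625.
E[Y] = a·E[W] + b = (-1.35)·(-29) = 39.15.

σ²_Y = 410.0625, E[Y] = 39.15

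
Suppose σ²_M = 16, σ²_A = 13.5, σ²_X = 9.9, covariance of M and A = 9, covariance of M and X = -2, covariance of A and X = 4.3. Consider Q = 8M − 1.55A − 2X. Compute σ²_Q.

σ²_Q = 963.49375

σ²_Q = a²·σ²_M + b²·σ²_A + c²·σ²_X + 2ab·covariance of M and A + 2ac·covariance of M and X + 2bc·covariance of A and X, with a = 8, b = -1.55, c = -2.
= 1024 + 32.43375 + 39.6 + (-223.2) + 64 + 26.66
= 963.49375.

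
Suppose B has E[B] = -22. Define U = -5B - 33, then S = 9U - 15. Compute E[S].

E[U] = (-5)·(-22) + (-33) = 77.
E[S] = 9·77 + (-15) = 678.

E[S] = 678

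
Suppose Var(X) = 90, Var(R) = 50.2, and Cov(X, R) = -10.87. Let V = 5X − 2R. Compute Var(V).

Var(V) = a²·Var(X) + b²·Var(R) + 2ab·Cov(X, R) with a = 5, b = -2.
= 5²·90 + (-2)²·50.2 + 2·5·(-2)·(-10.87)
= 2250 + 200.8 + 217.4 = 2668.2.

Var(V) = 2668.2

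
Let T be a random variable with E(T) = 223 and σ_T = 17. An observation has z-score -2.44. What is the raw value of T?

T = 181.52

T = E(T) + z·σ_T = 223 + (-2.44)·17 = 181.52.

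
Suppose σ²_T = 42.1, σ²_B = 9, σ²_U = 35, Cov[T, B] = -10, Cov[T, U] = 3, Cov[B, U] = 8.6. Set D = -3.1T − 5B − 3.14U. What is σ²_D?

σ²_D = 993.111

σ²_D = a²·σ²_T + b²·σ²_B + c²·σ²_U + 2ab·Cov[T, B] + 2ac·Cov[T, U] + 2bc·Cov[B, U], with a = -3.1, b = -5, c = -3.14.
= 404.581 + 225 + 345.086 + (-310) + 58.404 + 270.04
= 993.111.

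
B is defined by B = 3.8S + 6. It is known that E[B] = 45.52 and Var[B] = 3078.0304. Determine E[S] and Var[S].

From B = 3.8S + 6: E[B] = a·E[S] + b, so E[S] = (E[B] − b)/a = (45.52 − 6)/3.8 = 10.4.
Var[B] = a²·Var[S], so Var[S] = 3078.0304/3.8² = 213.16.

E[S] = 10.4, Var[S] = 213.16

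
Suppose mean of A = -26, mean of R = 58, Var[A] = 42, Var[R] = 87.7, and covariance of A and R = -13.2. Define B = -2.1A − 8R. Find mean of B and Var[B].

mean of B = -409.4, Var[B] = 5354.5

mean of B = (-2.1)·mean of A + (-8)·mean of R = (-2.1)·(-26) + (-8)·58 = -409.4.
Var[B] = a²·Var[A] + b²·Var[R] + 2ab·covariance of A and R with a = -2.1, b = -8.
= (-2.1)²·42 + (-8)²·87.7 + 2·(-2.1)·(-8)·(-13.2)
= 185.22 + 5612.8 + (-443.52) = 5354.5.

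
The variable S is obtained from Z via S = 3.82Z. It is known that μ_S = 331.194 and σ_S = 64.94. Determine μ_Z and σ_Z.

μ_Z = 86.7, σ_Z = 17

From S = 3.82Z: μ_S = a·μ_Z + b, so μ_Z = (μ_S − b)/a = (331.194 − 0)/3.82 = 86.7.
σ_S = |a|·σ_Z, so σ_Z = 64.94/|3.82| = 17.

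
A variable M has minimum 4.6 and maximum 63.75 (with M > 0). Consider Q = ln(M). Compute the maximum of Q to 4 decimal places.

ln(M) is increasing on this domain, so max(Q) comes from max(M) = 63.75: max(Q) = ln(63.75) ≈ 4.155.

max(Q) = 4.155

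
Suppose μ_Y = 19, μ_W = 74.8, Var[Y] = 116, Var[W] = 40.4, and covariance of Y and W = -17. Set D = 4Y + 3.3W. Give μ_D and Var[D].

μ_D = 322.84, Var[D] = 1847.156

μ_D = 4·μ_Y + 3.3·μ_W = 4·19 + 3.3·74.8 = 322.84.
Var[D] = a²·Var[Y] + b²·Var[W] + 2ab·covariance of Y and W with a = 4, b = 3.3.
= 4²·116 + 3.3²·40.4 + 2·4·3.3·(-17)
= 1856 + 439.956 + (-448.8) = 1847.156.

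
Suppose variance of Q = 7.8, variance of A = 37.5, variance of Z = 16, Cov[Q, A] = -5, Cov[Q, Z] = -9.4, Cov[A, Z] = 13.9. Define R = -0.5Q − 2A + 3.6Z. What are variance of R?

variance of R = a²·variance of Q + b²·variance of A + c²·variance of Z + 2ab·Cov[Q, A] + 2ac·Cov[Q, Z] + 2bc·Cov[A, Z], with a = -0.5, b = -2, c = 3.6.
= 1.95 + 150 + 207.36 + (-10) + 33.84 + (-200.16)
= 182.99.

variance of R = 182.99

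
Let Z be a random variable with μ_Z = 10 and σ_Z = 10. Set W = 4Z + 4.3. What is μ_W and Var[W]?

μ_W = 44.3, Var[W] = 1600

W = 4Z + 4.3 is linear with a = 4, b = 4.3.
μ_W = a·μ_Z + b = 4·10 + 4.3 = 44.3.
Var[Z] = 10² = 100.
Var[W] = a²·Var[Z] = 4²·100 = 1600 (the additive constant 4.3 does not affect variance).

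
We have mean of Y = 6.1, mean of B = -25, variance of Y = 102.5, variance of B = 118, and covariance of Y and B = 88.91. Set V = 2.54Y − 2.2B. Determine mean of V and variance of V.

mean of V = 2.54·mean of Y + (-2.2)·mean of B = 2.54·6.1 + (-2.2)·(-25) = 70.494.
variance of V = a²·variance of Y + b²·variance of B + 2ab·covariance of Y and B with a = 2.54, b = -2.2.
= 2.54²·102.5 + (-2.2)²·118 + 2·2.54·(-2.2)·88.91
= 661.289 + 571.12 + (-993.65816) = 238.75084.

mean of V = 70.494, variance of V = 238.75084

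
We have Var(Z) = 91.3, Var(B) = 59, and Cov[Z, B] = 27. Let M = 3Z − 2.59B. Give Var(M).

Var(M) = 797.8979

Var(M) = a²·Var(Z) + b²·Var(B) + 2ab·Cov[Z, B] with a = 3, b = -2.59.
= 3²·91.3 + (-2.59)²·59 + 2·3·(-2.59)·27
= 821.7 + 395.7779 + (-419.58) = 797.8979.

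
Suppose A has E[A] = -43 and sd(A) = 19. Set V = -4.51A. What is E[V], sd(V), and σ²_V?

E[V] = 193.93, sd(V) = 85.69, σ²_V = 7342.7761

V = -4.51A is linear with a = -4.51, b = 0.
E[V] = a·E[A] + b = (-4.51)·(-43) = 193.93.
sd(V) = |a|·sd(A) = |-4.51|·19 = 85.69.
σ²_A = 19² = 361.
σ²_V = a²·σ²_A = (-4.51)²·361 = 7342.7761.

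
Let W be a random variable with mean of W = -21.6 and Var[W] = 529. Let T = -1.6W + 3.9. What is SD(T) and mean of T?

SD(T) = 36.8, mean of T = 38.46

T = -1.6W + 3.9 is linear with a = -1.6, b = 3.9.
SD(W) = √529 = 23.
SD(T) = |a|·SD(W) = |-1.6|·23 = 36.8.
mean of T = a·mean of W + b = (-1.6)·(-21.6) + 3.9 = 38.46.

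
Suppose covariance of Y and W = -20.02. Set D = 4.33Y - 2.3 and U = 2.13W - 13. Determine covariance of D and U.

covariance of D and U = -184.642458

covariance of D and U = a·c·covariance of Y and W = 4.33·2.13·(-20.02) = -184.642458. Additive constants drop out.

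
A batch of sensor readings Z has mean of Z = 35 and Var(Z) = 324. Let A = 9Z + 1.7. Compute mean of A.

A = 9Z + 1.7 is linear with a = 9, b = 1.7.
mean of A = a·mean of Z + b = 9·35 + 1.7 = 316.7.

mean of A = 316.7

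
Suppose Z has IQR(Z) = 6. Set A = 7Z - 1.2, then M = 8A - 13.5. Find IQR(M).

IQR(A) = |7|·6 = 42.
IQR(M) = |8|·42 = 336.

IQR(M) = 336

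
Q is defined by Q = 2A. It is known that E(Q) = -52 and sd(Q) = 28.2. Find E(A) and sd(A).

E(A) = -26, sd(A) = 14.1

From Q = 2A: E(Q) = a·E(A) + b, so E(A) = (E(Q) − b)/a = (-52 − 0)/2 = -26.
sd(Q) = |a|·sd(A), so sd(A) = 28.2/|2| = 14.1.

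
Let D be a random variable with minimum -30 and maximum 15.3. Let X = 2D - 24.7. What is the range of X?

Range of D = 15.3 − (-30) = 45.3.
Range(X) = |a|·Range(D) = |2|·45.3 = 90.6.

Range(X) = 90.6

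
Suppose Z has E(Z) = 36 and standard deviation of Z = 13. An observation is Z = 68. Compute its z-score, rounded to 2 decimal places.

z = (Z − E(Z)) / standard deviation of Z = (68 − 36) / 13 ≈ 2.46.

z = 2.46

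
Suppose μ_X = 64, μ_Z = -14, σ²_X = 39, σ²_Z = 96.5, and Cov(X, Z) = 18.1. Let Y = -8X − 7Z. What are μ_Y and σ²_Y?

μ_Y = (-8)·μ_X + (-7)·μ_Z = (-8)·64 + (-7)·(-14) = -414.
σ²_Y = a²·σ²_X + b²·σ²_Z + 2ab·Cov(X, Z) with a = -8, b = -7.
= (-8)²·39 + (-7)²·96.5 + 2·(-8)·(-7)·18.1
= 2496 + 4728.5 + 2027.2 = 9251.7.

μ_Y = -414, σ²_Y = 9251.7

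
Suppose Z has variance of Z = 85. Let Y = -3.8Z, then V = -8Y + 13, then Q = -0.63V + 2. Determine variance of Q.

variance of Q = 31177.92384

variance of Y = (-3.8)²·85 = 1227.4.
variance of V = (-8)²·1227.4 = 78553.6.
variance of Q = (-0.63)²·78553.6 = 31177.92384.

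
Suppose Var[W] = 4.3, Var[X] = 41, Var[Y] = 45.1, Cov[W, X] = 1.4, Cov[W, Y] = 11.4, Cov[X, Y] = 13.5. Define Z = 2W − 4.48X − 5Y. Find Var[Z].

Var[Z] = 2319.2984

Var[Z] = a²·Var[W] + b²·Var[X] + c²·Var[Y] + 2ab·Cov[W, X] + 2ac·Cov[W, Y] + 2bc·Cov[X, Y], with a = 2, b = -4.48, c = -5.
= 17.2 + 822.8864 + 1127.5 + (-25.088) + (-228) + 604.8
= 2319.2984.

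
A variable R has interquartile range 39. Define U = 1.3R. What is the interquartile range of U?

IQR(U) = 50.7

Under U = aR + b, IQR(U) = |a|·IQR(R) = |1.3|·39 = 50.7 (shifts cancel; spread scales by |a|).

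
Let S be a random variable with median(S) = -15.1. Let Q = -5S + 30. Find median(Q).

A linear map preserves order up to sign, so median(Q) = a·median(S) + b = (-5)·(-15.1) + 30 = 105.5.

median(Q) = 105.5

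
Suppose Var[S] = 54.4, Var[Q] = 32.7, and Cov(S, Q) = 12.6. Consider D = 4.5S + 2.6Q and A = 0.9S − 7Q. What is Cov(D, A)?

By bilinearity, Cov(D, A) = ac·Var[S] + bd·Var[Q] + (ad+bc)·Cov(S, Q), with a=4.5, b=2.6, c=0.9, d=-7.
ac·Var[S] = 4.5·0.9·54.4 = 220.32
bd·Var[Q] = 2.6·(-7)·32.7 = -595.14
(ad+bc)·Cov(S, Q) = (-29.16)·12.6 = -367.416
Cov(D, A) = 220.32 + (-595.14) + (-367.416) = -742.236.

Cov(D, A) = -742.236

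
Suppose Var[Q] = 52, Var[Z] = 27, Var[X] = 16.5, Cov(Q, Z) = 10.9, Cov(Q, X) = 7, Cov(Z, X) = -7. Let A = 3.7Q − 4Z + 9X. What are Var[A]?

Var[A] = a²·Var[Q] + b²·Var[Z] + c²·Var[X] + 2ab·Cov(Q, Z) + 2ac·Cov(Q, X) + 2bc·Cov(Z, X), with a = 3.7, b = -4, c = 9.
= 711.88 + 432 + 1336.5 + (-322.64) + 466.2 + 504
= 3127.94.

Var[A] = 3127.94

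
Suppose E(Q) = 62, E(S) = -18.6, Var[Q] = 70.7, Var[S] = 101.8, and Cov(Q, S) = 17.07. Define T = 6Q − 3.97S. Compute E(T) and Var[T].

E(T) = 6·E(Q) + (-3.97)·E(S) = 6·62 + (-3.97)·(-18.6) = 445.842.
Var[T] = a²·Var[Q] + b²·Var[S] + 2ab·Cov(Q, S) with a = 6, b = -3.97.
= 6²·70.7 + (-3.97)²·101.8 + 2·6·(-3.97)·17.07
= 2545.2 + 1604.45962 + (-813.2148) = 3336.44482.

E(T) = 445.842, Var[T] = 3336.44482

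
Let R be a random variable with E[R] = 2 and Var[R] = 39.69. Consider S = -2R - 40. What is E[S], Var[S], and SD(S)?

E[S] = -44, Var[S] = 158.76, SD(S) = 12.6

S = -2R - 40 is linear with a = -2, b = -40.
E[S] = a·E[R] + b = (-2)·2 + (-40) = -44.
Var[S] = a²·Var[R] = (-2)²·39.69 = 158.76 (the additive constant -40 does not affect variance).
SD(R) = √39.69 = 6.3.
SD(S) = |a|·SD(R) = |-2|·6.3 = 12.6.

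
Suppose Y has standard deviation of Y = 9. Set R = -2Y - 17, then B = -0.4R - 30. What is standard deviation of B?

standard deviation of R = |-2|·9 = 18.
standard deviation of B = |-0.4|·18 = 7.2.

standard deviation of B = 7.2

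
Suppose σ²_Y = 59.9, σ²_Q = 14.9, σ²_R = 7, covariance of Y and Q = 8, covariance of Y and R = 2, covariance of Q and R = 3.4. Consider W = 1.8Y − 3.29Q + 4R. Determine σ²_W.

σ²_W = a²·σ²_Y + b²·σ²_Q + c²·σ²_R + 2ab·covariance of Y and Q + 2ac·covariance of Y and R + 2bc·covariance of Q and R, with a = 1.8, b = -3.29, c = 4.
= 194.076 + 161.27909 + 112 + (-94.752) + 28.8 + (-89.488)
= 311.91509.

σ²_W = 311.91509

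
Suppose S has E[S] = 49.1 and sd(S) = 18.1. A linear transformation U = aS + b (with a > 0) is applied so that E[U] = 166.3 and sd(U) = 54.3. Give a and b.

sd(U) = a·sd(S) (a > 0), so a = 54.3/18.1 = 3.
E[U] = a·E[S] + b, so b = 166.3 − 3·49.1 = 19.

a = 3, b = 19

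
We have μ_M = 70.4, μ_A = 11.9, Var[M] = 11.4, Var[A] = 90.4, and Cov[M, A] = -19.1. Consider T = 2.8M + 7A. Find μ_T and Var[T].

μ_T = 2.8·μ_M + 7·μ_A = 2.8·70.4 + 7·11.9 = 280.42.
Var[T] = a²·Var[M] + b²·Var[A] + 2ab·Cov[M, A] with a = 2.8, b = 7.
= 2.8²·11.4 + 7²·90.4 + 2·2.8·7·(-19.1)
= 89.376 + 4429.6 + (-748.72) = 3770.256.

μ_T = 280.42, Var[T] = 3770.256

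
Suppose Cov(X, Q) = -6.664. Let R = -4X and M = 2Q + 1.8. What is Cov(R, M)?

Cov(R, M) = a·c·Cov(X, Q) = (-4)·2·(-6.664) = 53.312. Additive constants drop out.

Cov(R, M) = 53.312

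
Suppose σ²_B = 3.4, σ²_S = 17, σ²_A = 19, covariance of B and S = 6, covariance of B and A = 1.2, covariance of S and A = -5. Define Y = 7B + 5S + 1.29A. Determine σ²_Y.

σ²_Y = a²·σ²_B + b²·σ²_S + c²·σ²_A + 2ab·covariance of B and S + 2ac·covariance of B and A + 2bc·covariance of S and A, with a = 7, b = 5, c = 1.29.
= 166.6 + 425 + 31.6179 + 420 + 21.672 + (-64.5)
= 1000.3899.

σ²_Y = 1000.3899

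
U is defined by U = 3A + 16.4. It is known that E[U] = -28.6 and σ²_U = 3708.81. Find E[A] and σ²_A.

E[A] = -15, σ²_A = 412.09

From U = 3A + 16.4: E[U] = a·E[A] + b, so E[A] = (E[U] − b)/a = (-28.6 − 16.4)/3 = -15.
σ²_U = a²·σ²_A, so σ²_A = 3708.81/3² = 412.09.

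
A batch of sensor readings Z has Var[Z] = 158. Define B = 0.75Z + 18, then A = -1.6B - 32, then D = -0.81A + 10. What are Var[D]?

Var[D] = 149.275872

Var[B] = 0.75²·158 = 88.875.
Var[A] = (-1.6)²·88.875 = 227.52.
Var[D] = (-0.81)²·227.52 = 149.275872.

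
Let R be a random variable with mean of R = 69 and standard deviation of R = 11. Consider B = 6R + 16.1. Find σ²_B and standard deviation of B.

B = 6R + 16.1 is linear with a = 6, b = 16.1.
σ²_R = 11² = 121.
σ²_B = a²·σ²_R = 6²·121 = 4356 (the additive constant 16.1 does not affect variance).
standard deviation of B = |a|·standard deviation of R = |6|·11 = 66.

σ²_B = 4356, standard deviation of B = 66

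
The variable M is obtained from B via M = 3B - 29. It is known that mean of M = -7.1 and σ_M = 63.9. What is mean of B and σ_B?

From M = 3B - 29: mean of M = a·mean of B + b, so mean of B = (mean of M − b)/a = (-7.1 − (-29))/3 = 7.3.
σ_M = |a|·σ_B, so σ_B = 63.9/|3| = 21.3.

mean of B = 7.3, σ_B = 21.3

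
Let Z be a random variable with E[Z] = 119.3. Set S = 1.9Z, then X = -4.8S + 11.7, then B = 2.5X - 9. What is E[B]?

E[B] = -2699.79

E[S] = 1.9·119.3 = 226.67.
E[X] = (-4.8)·226.67 + 11.7 = -1076.316.
E[B] = 2.5·(-1076.316) + (-9) = -2699.79.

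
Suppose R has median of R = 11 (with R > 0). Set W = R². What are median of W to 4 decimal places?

R² is monotone on this domain, so median of W = square(11) = 121.

median of W = 121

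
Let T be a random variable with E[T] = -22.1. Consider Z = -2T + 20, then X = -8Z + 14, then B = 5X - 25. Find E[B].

E[B] = -2523

E[Z] = (-2)·(-22.1) + 20 = 64.2.
E[X] = (-8)·64.2 + 14 = -499.6.
E[B] = 5·(-499.6) + (-25) = -2523.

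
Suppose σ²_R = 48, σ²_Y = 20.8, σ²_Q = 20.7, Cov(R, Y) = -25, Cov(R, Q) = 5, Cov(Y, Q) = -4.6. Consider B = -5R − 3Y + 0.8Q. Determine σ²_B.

σ²_B = 632.528

σ²_B = a²·σ²_R + b²·σ²_Y + c²·σ²_Q + 2ab·Cov(R, Y) + 2ac·Cov(R, Q) + 2bc·Cov(Y, Q), with a = -5, b = -3, c = 0.8.
= 1200 + 187.2 + 13.248 + (-750) + (-40) + 22.08
= 632.528.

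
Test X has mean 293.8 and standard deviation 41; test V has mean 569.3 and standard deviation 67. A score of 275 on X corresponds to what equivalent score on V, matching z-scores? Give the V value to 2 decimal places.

z = (275 − 293.8)/41 ≈ -0.4585.
V = 569.3 + z·67 = 569.3 + (275 − 293.8)·67/41 ≈ 538.58.

V = 538.58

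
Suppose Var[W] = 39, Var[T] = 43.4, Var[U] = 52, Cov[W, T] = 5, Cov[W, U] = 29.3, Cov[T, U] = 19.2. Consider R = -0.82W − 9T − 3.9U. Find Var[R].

Var[R] = a²·Var[W] + b²·Var[T] + c²·Var[U] + 2ab·Cov[W, T] + 2ac·Cov[W, U] + 2bc·Cov[T, U], with a = -0.82, b = -9, c = -3.9.
= 26.2236 + 3515.4 + 790.92 + 73.8 + 187.4028 + 1347.84
= 5941.5864.

Var[R] = 5941.5864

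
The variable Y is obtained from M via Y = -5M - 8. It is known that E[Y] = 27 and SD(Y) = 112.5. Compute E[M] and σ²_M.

From Y = -5M - 8: E[Y] = a·E[M] + b, so E[M] = (E[Y] − b)/a = (27 − (-8))/(-5) = -7.
σ²_Y = 112.5² = 12656.25.
σ²_Y = a²·σ²_M, so σ²_M = 12656.25/(-5)² = 506.25.

E[M] = -7, σ²_M = 506.25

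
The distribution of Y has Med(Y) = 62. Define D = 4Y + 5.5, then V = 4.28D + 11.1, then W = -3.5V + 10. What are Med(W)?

Med(D) = 4·62 + 5.5 = 253.5.
Med(V) = 4.28·253.5 + 11.1 = 1096.08.
Med(W) = (-3.5)·1096.08 + 10 = -3826.28.

Med(W) = -3826.28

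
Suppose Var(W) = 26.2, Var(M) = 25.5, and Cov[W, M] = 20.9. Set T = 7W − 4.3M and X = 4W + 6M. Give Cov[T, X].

By bilinearity, Cov[T, X] = ac·Var(W) + bd·Var(M) + (ad+bc)·Cov[W, M], with a=7, b=-4.3, c=4, d=6.
ac·Var(W) = 7·4·26.2 = 733.6
bd·Var(M) = (-4.3)·6·25.5 = -657.9
(ad+bc)·Cov[W, M] = (24.8)·20.9 = 518.32
Cov[T, X] = 733.6 + (-657.9) + 518.32 = 594.02.

Cov[T, X] = 594.02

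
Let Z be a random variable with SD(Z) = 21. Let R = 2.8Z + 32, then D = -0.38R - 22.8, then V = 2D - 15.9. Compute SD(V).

SD(V) = 44.688

SD(R) = |2.8|·21 = 58.8.
SD(D) = |-0.38|·58.8 = 22.344.
SD(V) = |2|·22.344 = 44.688.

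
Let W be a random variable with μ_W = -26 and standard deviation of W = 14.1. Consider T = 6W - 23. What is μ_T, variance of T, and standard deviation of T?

μ_T = -179, variance of T = 7157.16, standard deviation of T = 84.6

T = 6W - 23 is linear with a = 6, b = -23.
μ_T = a·μ_W + b = 6·(-26) + (-23) = -179.
variance of W = 14.1² = 198.81.
variance of T = a²·variance of W = 6²·198.81 = 7157.16 (the additive constant -23 does not affect variance).
standard deviation of T = |a|·standard deviation of W = |6|·14.1 = 84.6.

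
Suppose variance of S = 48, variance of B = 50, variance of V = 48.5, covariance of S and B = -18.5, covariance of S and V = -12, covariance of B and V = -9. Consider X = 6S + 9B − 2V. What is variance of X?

variance of X = 4586

variance of X = a²·variance of S + b²·variance of B + c²·variance of V + 2ab·covariance of S and B + 2ac·covariance of S and V + 2bc·covariance of B and V, with a = 6, b = 9, c = -2.
= 1728 + 4050 + 194 + (-1998) + 288 + 324
= 4586.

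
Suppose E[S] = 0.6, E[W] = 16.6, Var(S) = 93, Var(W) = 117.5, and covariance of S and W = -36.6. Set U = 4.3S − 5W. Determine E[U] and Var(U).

E[U] = -80.42, Var(U) = 6230.87

E[U] = 4.3·E[S] + (-5)·E[W] = 4.3·0.6 + (-5)·16.6 = -80.42.
Var(U) = a²·Var(S) + b²·Var(W) + 2ab·covariance of S and W with a = 4.3, b = -5.
= 4.3²·93 + (-5)²·117.5 + 2·4.3·(-5)·(-36.6)
= 1719.57 + 2937.5 + 1573.8 = 6230.87.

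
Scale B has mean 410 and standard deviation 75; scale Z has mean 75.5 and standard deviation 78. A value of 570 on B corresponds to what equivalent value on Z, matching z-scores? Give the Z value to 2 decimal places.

Z = 241.90

z = (570 − 410)/75 ≈ 2.1333.
Z = 75.5 + z·78 = 75.5 + (570 − 410)·78/75 = 241.90.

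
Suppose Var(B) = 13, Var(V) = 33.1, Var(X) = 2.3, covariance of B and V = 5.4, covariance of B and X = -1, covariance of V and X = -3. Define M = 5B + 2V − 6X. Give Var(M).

Var(M) = a²·Var(B) + b²·Var(V) + c²·Var(X) + 2ab·covariance of B and V + 2ac·covariance of B and X + 2bc·covariance of V and X, with a = 5, b = 2, c = -6.
= 325 + 132.4 + 82.8 + 108 + 60 + 72
= 780.2.

Var(M) = 780.2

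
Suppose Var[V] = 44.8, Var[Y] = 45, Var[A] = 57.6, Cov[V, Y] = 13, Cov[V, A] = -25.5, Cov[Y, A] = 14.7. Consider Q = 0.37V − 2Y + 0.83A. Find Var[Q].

Var[Q] = a²·Var[V] + b²·Var[Y] + c²·Var[A] + 2ab·Cov[V, Y] + 2ac·Cov[V, A] + 2bc·Cov[Y, A], with a = 0.37, b = -2, c = 0.83.
= 6.13312 + 180 + 39.68064 + (-19.24) + (-15.6621) + (-48.804)
= 142.10766.

Var[Q] = 142.10766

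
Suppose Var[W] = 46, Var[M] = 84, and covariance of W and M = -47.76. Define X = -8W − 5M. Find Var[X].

Var[X] = a²·Var[W] + b²·Var[M] + 2ab·covariance of W and M with a = -8, b = -5.
= (-8)²·46 + (-5)²·84 + 2·(-8)·(-5)·(-47.76)
= 2944 + 2100 + (-3820.8) = 1223.2.

Var[X] = 1223.2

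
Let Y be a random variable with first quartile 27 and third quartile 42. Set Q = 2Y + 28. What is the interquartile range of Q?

IQR(Q) = 30

IQR of Y = Q3 − Q1 = 42 − 27 = 15.
Under Q = aY + b, IQR(Q) = |a|·IQR(Y) = |2|·15 = 30 (shifts cancel; spread scales by |a|).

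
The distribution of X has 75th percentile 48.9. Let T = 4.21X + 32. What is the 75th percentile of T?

Since a = 4.21 > 0 the transformation is increasing, so the 75th percentile of T = a·(P_{75} of X) + b = 4.21·48.9 + 32 = 237.869.

75th percentile of T = 237.869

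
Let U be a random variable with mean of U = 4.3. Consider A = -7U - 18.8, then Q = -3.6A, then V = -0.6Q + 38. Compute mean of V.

mean of A = (-7)·4.3 + (-18.8) = -48.9.
mean of Q = (-3.6)·(-48.9) = 176.04.
mean of V = (-0.6)·176.04 + 38 = -67.624.

mean of V = -67.624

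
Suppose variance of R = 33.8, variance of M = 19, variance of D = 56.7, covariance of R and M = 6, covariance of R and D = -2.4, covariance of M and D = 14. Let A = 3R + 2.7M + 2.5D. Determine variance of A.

variance of A = a²·variance of R + b²·variance of M + c²·variance of D + 2ab·covariance of R and M + 2ac·covariance of R and D + 2bc·covariance of M and D, with a = 3, b = 2.7, c = 2.5.
= 304.2 + 138.51 + 354.375 + 97.2 + (-36) + 189
= 1047.285.

variance of A = 1047.285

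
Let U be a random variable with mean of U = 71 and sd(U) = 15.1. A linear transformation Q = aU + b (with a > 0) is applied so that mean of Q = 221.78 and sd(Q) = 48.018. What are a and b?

a = 3.18, b = -4

sd(Q) = a·sd(U) (a > 0), so a = 48.018/15.1 = 3.18.
mean of Q = a·mean of U + b, so b = 221.78 − 3.18·71 = -4.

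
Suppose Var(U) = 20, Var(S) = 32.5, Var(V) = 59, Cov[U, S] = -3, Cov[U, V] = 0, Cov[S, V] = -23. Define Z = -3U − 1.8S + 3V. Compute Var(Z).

Var(Z) = a²·Var(U) + b²·Var(S) + c²·Var(V) + 2ab·Cov[U, S] + 2ac·Cov[U, V] + 2bc·Cov[S, V], with a = -3, b = -1.8, c = 3.
= 180 + 105.3 + 531 + (-32.4) + 0 + 248.4
= 1032.3.

Var(Z) = 1032.3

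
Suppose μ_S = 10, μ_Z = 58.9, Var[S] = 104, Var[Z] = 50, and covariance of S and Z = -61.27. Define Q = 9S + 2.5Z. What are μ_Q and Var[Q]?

μ_Q = 237.25, Var[Q] = 5979.35

μ_Q = 9·μ_S + 2.5·μ_Z = 9·10 + 2.5·58.9 = 237.25.
Var[Q] = a²·Var[S] + b²·Var[Z] + 2ab·covariance of S and Z with a = 9, b = 2.5.
= 9²·104 + 2.5²·50 + 2·9·2.5·(-61.27)
= 8424 + 312.5 + (-2757.15) = 5979.35.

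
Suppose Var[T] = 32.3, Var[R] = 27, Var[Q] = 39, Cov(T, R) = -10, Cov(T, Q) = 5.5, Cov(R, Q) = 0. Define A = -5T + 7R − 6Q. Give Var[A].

Var[A] = 4564.5

Var[A] = a²·Var[T] + b²·Var[R] + c²·Var[Q] + 2ab·Cov(T, R) + 2ac·Cov(T, Q) + 2bc·Cov(R, Q), with a = -5, b = 7, c = -6.
= 807.5 + 1323 + 1404 + 700 + 330 + 0
= 4564.5.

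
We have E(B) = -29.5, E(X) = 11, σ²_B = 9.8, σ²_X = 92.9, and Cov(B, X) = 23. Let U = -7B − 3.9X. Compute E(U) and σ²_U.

E(U) = (-7)·E(B) + (-3.9)·E(X) = (-7)·(-29.5) + (-3.9)·11 = 163.6.
σ²_U = a²·σ²_B + b²·σ²_X + 2ab·Cov(B, X) with a = -7, b = -3.9.
= (-7)²·9.8 + (-3.9)²·92.9 + 2·(-7)·(-3.9)·23
= 480.2 + 1413.009 + 1255.8 = 3149.009.

E(U) = 163.6, σ²_U = 3149.009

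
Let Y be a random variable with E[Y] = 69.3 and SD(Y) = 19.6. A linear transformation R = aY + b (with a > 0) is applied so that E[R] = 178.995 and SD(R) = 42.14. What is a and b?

a = 2.15, b = 30

SD(R) = a·SD(Y) (a > 0), so a = 42.14/19.6 = 2.15.
E[R] = a·E[Y] + b, so b = 178.995 − 2.15·69.3 = 30.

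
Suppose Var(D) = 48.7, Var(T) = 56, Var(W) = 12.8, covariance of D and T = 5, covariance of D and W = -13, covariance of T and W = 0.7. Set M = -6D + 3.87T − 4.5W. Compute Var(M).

Var(M) = 1892.5254

Var(M) = a²·Var(D) + b²·Var(T) + c²·Var(W) + 2ab·covariance of D and T + 2ac·covariance of D and W + 2bc·covariance of T and W, with a = -6, b = 3.87, c = -4.5.
= 1753.2 + 838.7064 + 259.2 + (-232.2) + (-702) + (-24.381)
= 1892.5254.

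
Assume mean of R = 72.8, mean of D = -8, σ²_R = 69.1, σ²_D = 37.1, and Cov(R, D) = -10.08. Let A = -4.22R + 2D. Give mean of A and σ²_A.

mean of A = (-4.22)·mean of R + 2·mean of D = (-4.22)·72.8 + 2·(-8) = -323.216.
σ²_A = a²·σ²_R + b²·σ²_D + 2ab·Cov(R, D) with a = -4.22, b = 2.
= (-4.22)²·69.1 + 2²·37.1 + 2·(-4.22)·2·(-10.08)
= 1230.56044 + 148.4 + 170.1504 = 1549.11084.

mean of A = -323.216, σ²_A = 1549.11084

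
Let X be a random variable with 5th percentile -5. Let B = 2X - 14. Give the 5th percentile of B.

Since a = 2 > 0 the transformation is increasing, so the 5th percentile of B = a·(P_{5} of X) + b = 2·(-5) + (-14) = -24.

5th percentile of B = -24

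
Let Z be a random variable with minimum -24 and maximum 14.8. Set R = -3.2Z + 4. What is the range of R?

Range of Z = 14.8 − (-24) = 38.8.
Range(R) = |a|·Range(Z) = |-3.2|·38.8 = 124.16.

Range(R) = 124.16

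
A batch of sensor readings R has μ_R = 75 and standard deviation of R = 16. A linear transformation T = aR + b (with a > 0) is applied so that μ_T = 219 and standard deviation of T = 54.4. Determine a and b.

standard deviation of T = a·standard deviation of R (a > 0), so a = 54.4/16 = 3.4.
μ_T = a·μ_R + b, so b = 219 − 3.4·75 = -36.

a = 3.4, b = -36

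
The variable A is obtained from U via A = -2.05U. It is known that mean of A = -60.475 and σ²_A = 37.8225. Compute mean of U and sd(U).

From A = -2.05U: mean of A = a·mean of U + b, so mean of U = (mean of A − b)/a = (-60.475 − 0)/(-2.05) = 29.5.
sd(A) = √37.8225 = 6.15.
sd(A) = |a|·sd(U), so sd(U) = 6.15/|-2.05| = 3.

mean of U = 29.5, sd(U) = 3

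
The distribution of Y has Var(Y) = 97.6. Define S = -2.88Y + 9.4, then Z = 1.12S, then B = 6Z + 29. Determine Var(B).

Var(S) = (-2.88)²·97.6 = 809.53344.
Var(Z) = 1.12²·809.53344 = 1015.478747136.
Var(B) = 6²·1015.478747136 = 36557.234896896.

Var(B) = 36557.234896896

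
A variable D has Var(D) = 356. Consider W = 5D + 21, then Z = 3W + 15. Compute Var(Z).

Var(Z) = 80100

Var(W) = 5²·356 = 8900.
Var(Z) = 3²·8900 = 80100.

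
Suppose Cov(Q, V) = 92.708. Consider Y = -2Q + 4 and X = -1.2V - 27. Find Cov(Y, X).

Cov(Y, X) = a·c·Cov(Q, V) = (-2)·(-1.2)·92.708 = 222.4992. Additive constants drop out.

Cov(Y, X) = 222.4992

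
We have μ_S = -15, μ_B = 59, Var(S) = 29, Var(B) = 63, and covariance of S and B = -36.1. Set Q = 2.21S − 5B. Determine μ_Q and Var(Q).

μ_Q = 2.21·μ_S + (-5)·μ_B = 2.21·(-15) + (-5)·59 = -328.15.
Var(Q) = a²·Var(S) + b²·Var(B) + 2ab·covariance of S and B with a = 2.21, b = -5.
= 2.21²·29 + (-5)²·63 + 2·2.21·(-5)·(-36.1)
= 141.6389 + 1575 + 797.81 = 2514.4489.

μ_Q = -328.15, Var(Q) = 2514.4489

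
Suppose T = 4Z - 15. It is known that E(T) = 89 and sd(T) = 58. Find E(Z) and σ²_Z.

E(Z) = 26, σ²_Z = 210.25

From T = 4Z - 15: E(T) = a·E(Z) + b, so E(Z) = (E(T) − b)/a = (89 − (-15))/4 = 26.
σ²_T = 58² = 3364.
σ²_T = a²·σ²_Z, so σ²_Z = 3364/4² = 210.25.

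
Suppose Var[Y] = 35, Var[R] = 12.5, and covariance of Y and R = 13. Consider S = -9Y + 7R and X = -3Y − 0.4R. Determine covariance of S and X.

By bilinearity, covariance of S and X = ac·Var[Y] + bd·Var[R] + (ad+bc)·covariance of Y and R, with a=-9, b=7, c=-3, d=-0.4.
ac·Var[Y] = (-9)·(-3)·35 = 945
bd·Var[R] = 7·(-0.4)·12.5 = -35
(ad+bc)·covariance of Y and R = (-17.4)·13 = -226.2
covariance of S and X = 945 + (-35) + (-226.2) = 683.8.

covariance of S and X = 683.8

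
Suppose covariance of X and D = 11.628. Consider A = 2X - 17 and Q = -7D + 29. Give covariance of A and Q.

covariance of A and Q = -162.792

covariance of A and Q = a·c·covariance of X and D = 2·(-7)·11.628 = -162.792. Additive constants drop out.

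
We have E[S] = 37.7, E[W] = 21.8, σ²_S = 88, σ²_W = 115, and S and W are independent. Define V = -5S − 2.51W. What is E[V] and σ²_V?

E[V] = -243.218, σ²_V = 2924.5115

E[V] = (-5)·E[S] + (-2.51)·E[W] = (-5)·37.7 + (-2.51)·21.8 = -243.218.
σ²_V = a²·σ²_S + b²·σ²_W + 2ab·Cov(S, W) with a = -5, b = -2.51.
Independence gives Cov(S, W) = 0.
= (-5)²·88 + (-2.51)²·115 + 2·(-5)·(-2.51)·0
= 2200 + 724.5115 + 0 = 2924.5115.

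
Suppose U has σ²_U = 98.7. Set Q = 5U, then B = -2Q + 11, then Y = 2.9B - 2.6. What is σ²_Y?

σ²_Q = 5²·98.7 = 2467.5.
σ²_B = (-2)²·2467.5 = 9870.
σ²_Y = 2.9²·9870 = 83006.7.

σ²_Y = 83006.7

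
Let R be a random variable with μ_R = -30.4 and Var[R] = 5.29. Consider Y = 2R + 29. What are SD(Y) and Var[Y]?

Y = 2R + 29 is linear with a = 2, b = 29.
SD(R) = √5.29 = 2.3.
SD(Y) = |a|·SD(R) = |2|·2.3 = 4.6.
Var[Y] = a²·Var[R] = 2²·5.29 = 21.16 (the additive constant 29 does not affect variance).

SD(Y) = 4.6, Var[Y] = 21.16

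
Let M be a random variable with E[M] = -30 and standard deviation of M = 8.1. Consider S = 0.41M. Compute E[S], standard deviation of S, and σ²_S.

S = 0.41M is linear with a = 0.41, b = 0.
E[S] = a·E[M] + b = 0.41·(-30) = -12.3.
standard deviation of S = |a|·standard deviation of M = |0.41|·8.1 = 3.321.
σ²_M = 8.1² = 65.61.
σ²_S = a²·σ²_M = 0.41²·65.61 = 11.029041.

E[S] = -12.3, standard deviation of S = 3.321, σ²_S = 11.029041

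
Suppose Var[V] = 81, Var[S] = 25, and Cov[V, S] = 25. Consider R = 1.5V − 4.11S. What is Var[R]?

Var[R] = a²·Var[V] + b²·Var[S] + 2ab·Cov[V, S] with a = 1.5, b = -4.11.
= 1.5²·81 + (-4.11)²·25 + 2·1.5·(-4.11)·25
= 182.25 + 422.3025 + (-308.25) = 296.3025.

Var[R] = 296.3025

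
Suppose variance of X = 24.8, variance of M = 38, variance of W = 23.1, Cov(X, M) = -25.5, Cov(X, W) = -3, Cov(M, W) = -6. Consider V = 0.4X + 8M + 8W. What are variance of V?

variance of V = 2963.968

variance of V = a²·variance of X + b²·variance of M + c²·variance of W + 2ab·Cov(X, M) + 2ac·Cov(X, W) + 2bc·Cov(M, W), with a = 0.4, b = 8, c = 8.
= 3.968 + 2432 + 1478.4 + (-163.2) + (-19.2) + (-768)
= 2963.968.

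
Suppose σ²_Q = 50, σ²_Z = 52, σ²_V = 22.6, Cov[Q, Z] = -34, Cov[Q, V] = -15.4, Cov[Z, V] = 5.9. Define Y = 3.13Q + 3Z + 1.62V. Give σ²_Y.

σ²_Y = a²·σ²_Q + b²·σ²_Z + c²·σ²_V + 2ab·Cov[Q, Z] + 2ac·Cov[Q, V] + 2bc·Cov[Z, V], with a = 3.13, b = 3, c = 1.62.
= 489.845 + 468 + 59.31144 + (-638.52) + (-156.17448) + 57.348
= 279.80996.

σ²_Y = 279.80996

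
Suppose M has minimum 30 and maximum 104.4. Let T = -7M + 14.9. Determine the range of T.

Range(T) = 520.8

Range of M = 104.4 − 30 = 74.4.
Range(T) = |a|·Range(M) = |-7|·74.4 = 520.8.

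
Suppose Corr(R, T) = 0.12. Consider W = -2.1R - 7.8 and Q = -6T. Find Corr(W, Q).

Linear rescalings preserve correlation up to sign; here the slopes -2.1 and -6 have the same sign, so Corr(W, Q) = Corr(R, T) = 0.12.

Corr(W, Q) = 0.12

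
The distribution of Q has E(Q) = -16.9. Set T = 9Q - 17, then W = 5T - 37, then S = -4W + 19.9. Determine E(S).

E(S) = 3549.9

E(T) = 9·(-16.9) + (-17) = -169.1.
E(W) = 5·(-169.1) + (-37) = -882.5.
E(S) = (-4)·(-882.5) + 19.9 = 3549.9.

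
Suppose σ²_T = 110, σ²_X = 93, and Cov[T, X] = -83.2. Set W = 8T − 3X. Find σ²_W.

σ²_W = 11870.6

σ²_W = a²·σ²_T + b²·σ²_X + 2ab·Cov[T, X] with a = 8, b = -3.
= 8²·110 + (-3)²·93 + 2·8·(-3)·(-83.2)
= 7040 + 837 + 3993.6 = 11870.6.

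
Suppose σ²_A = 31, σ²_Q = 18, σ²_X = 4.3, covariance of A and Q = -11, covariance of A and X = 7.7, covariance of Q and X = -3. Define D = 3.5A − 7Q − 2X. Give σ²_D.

σ²_D = a²·σ²_A + b²·σ²_Q + c²·σ²_X + 2ab·covariance of A and Q + 2ac·covariance of A and X + 2bc·covariance of Q and X, with a = 3.5, b = -7, c = -2.
= 379.75 + 882 + 17.2 + 539 + (-107.8) + (-84)
= 1626.15.

σ²_D = 1626.15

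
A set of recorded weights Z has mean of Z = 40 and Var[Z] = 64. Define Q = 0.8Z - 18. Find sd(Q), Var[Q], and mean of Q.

Q = 0.8Z - 18 is linear with a = 0.8, b = -18.
sd(Z) = √64 = 8.
sd(Q) = |a|·sd(Z) = |0.8|·8 = 6.4.
Var[Q] = a²·Var[Z] = 0.8²·64 = 40.96 (the additive constant -18 does not affect variance).
mean of Q = a·mean of Z + b = 0.8·40 + (-18) = 14.

sd(Q) = 6.4, Var[Q] = 40.96, mean of Q = 14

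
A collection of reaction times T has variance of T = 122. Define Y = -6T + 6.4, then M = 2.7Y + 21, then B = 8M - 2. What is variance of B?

variance of Y = (-6)²·122 = 4392.
variance of M = 2.7²·4392 = 32017.68.
variance of B = 8²·32017.68 = 2049131.52.

variance of B = 2049131.52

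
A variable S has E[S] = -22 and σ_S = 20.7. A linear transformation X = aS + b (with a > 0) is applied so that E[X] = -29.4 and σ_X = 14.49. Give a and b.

a = 0.7, b = -14

σ_X = a·σ_S (a > 0), so a = 14.49/20.7 = 0.7.
E[X] = a·E[S] + b, so b = -29.4 − 0.7·(-22) = -14.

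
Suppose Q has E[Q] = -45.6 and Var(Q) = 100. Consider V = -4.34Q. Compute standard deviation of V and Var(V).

V = -4.34Q is linear with a = -4.34, b = 0.
standard deviation of Q = √100 = 10.
standard deviation of V = |a|·standard deviation of Q = |-4.34|·10 = 43.4.
Var(V) = a²·Var(Q) = (-4.34)²·100 = 1883.56.

standard deviation of V = 43.4, Var(V) = 1883.56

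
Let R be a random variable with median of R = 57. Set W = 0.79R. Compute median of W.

median of W = 45.03

A linear map preserves order up to sign, so median of W = a·median of R + b = 0.79·57 = 45.03.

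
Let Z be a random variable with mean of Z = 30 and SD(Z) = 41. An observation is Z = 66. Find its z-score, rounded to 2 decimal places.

z = (Z − mean of Z) / SD(Z) = (66 − 30) / 41 ≈ 0.88.

z = 0.88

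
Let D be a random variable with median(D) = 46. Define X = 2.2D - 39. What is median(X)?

A linear map preserves order up to sign, so median(X) = a·median(D) + b = 2.2·46 + (-39) = 62.2.

median(X) = 62.2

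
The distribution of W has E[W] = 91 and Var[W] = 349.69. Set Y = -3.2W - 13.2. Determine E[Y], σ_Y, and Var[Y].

Y = -3.2W - 13.2 is linear with a = -3.2, b = -13.2.
E[Y] = a·E[W] + b = (-3.2)·91 + (-13.2) = -304.4.
σ_W = √349.69 = 18.7.
σ_Y = |a|·σ_W = |-3.2|·18.7 = 59.84.
Var[Y] = a²·Var[W] = (-3.2)²·349.69 = 3580.8256 (the additive constant -13.2 does not affect variance).

E[Y] = -304.4, σ_Y = 59.84, Var[Y] = 3580.8256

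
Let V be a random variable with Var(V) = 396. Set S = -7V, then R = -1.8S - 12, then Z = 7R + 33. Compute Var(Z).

Var(Z) = 3080579.04

Var(S) = (-7)²·396 = 19404.
Var(R) = (-1.8)²·19404 = 62868.96.
Var(Z) = 7²·62868.96 = 3080579.04.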